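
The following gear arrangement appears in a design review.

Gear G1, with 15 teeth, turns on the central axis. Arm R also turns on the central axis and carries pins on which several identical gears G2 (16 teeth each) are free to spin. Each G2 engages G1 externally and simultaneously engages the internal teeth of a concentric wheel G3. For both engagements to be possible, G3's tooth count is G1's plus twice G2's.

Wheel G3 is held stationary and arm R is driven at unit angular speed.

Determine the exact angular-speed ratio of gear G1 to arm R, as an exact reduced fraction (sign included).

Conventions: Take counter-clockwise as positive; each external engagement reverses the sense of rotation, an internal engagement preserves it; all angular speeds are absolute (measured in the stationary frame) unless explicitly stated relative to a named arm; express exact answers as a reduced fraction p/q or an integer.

62/15

recognized (axles ride arm R): planetary set, 15/16/47 teeth
ring teeth: 15 + 2·16 = 47
15(ω_sun−ω_arm) = −47(ω_ring−ω_arm),  ω_ring = 0, ω_arm = 1
ω_sun = 1 − (47/15)(0−1) = 62/15
ω_out/ω_in = 62/15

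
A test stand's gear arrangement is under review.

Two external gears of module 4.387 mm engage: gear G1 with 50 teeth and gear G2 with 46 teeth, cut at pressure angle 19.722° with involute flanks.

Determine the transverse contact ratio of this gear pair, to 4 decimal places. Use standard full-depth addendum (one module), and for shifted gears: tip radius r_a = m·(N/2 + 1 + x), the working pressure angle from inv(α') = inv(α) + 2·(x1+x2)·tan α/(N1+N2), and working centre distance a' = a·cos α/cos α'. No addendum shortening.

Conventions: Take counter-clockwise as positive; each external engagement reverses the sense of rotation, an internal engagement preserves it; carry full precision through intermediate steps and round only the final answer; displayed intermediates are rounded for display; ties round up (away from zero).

1.7621

recognized (one external pair, fixed centres): single-mesh tooth geometry, m = 4.387, N1 = 50, N2 = 46
base radii: r_b1 = 103.241579, r_b2 = 94.982252
tip radii: r_a1 = 114.062000, r_a2 = 105.288000
no profile shift: α' = α, a' = a
action lengths: √(r_a1²−r_b1²) = 48.490373, √(r_a2²−r_b2²) = 45.430548
base pitch p_b = π·m·cos α = 12.973719
CR = (48.490373 + 45.430548 − 210.576000·sin 19.72200°)/12.973719 = 1.762072
contact ratio ≈ 1.7621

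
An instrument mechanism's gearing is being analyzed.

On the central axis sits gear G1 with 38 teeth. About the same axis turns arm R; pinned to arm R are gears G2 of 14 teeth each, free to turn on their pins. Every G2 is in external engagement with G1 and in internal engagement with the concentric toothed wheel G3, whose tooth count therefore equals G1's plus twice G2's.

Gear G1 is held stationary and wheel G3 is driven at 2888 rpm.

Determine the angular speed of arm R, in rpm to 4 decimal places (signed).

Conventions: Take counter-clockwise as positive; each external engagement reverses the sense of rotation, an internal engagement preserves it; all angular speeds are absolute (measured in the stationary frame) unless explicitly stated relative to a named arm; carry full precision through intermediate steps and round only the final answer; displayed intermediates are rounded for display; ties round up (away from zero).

+1832.7692 rpm

class = planetary set [G3 = 38+2·14 = 66; Willis about the carrier]
normalise by the input: solve with ω_ring = 1, then scale by 2888 rpm
ring teeth: 38 + 2·14 = 66
38(ω_sun−ω_arm) = −66(ω_ring−ω_arm),  ω_sun = 0, ω_ring = 1
38(0−ω_arm) = −66(1−ω_arm)  ⇒  104·ω_arm = 66  ⇒  ω_arm = 33/52
scale: ω_arm = 33/52 × 2888 rpm = +1832.7692 rpm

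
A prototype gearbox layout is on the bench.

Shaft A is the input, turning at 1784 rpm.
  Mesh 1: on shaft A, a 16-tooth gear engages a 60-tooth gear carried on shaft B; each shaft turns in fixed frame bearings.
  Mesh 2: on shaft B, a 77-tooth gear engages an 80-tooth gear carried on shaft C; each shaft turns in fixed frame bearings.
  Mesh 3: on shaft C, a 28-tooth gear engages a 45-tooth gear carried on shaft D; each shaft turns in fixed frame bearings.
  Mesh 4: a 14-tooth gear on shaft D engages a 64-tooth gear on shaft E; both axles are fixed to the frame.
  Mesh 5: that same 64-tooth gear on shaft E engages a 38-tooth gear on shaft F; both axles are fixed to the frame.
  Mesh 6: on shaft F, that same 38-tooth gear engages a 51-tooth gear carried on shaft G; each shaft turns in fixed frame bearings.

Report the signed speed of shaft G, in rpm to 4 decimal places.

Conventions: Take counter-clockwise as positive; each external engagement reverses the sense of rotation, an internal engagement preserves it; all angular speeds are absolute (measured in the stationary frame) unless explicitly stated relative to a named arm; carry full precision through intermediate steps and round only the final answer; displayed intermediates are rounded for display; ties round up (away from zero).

+78.2110 rpm

topology: fixed-axis compound train — 6 meshes, A→G
mesh 1 [16T→60T]: ω = 1784.0000×16/60 = 475.7333 rpm, sense flips to −
mesh 2 [77T→80T]: ω = 475.7333×77/80 = 457.8933 rpm, sense flips to +
mesh 3 [28T→45T]: ω = 457.8933×28/45 = 284.9114 rpm, sense flips to −
mesh 4 [14T→64T]: ω = 284.9114×14/64 = 62.3244 rpm, sense flips to +
mesh 5 [64T→38T]: ω = 62.3244×64/38 = 104.9674 rpm, sense flips to −
mesh 6 [38T→51T]: ω = 104.9674×38/51 = 78.2110 rpm, sense flips to +
signed output speed = +78.2110 rpm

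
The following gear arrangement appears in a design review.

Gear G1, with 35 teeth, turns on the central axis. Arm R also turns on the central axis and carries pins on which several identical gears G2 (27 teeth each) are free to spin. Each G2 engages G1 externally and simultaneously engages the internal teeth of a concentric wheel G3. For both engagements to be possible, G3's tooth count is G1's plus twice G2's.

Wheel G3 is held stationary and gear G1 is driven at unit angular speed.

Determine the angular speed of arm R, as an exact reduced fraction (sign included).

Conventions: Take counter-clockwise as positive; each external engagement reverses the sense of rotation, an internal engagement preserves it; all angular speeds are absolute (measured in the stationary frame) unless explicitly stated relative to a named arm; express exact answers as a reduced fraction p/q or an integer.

topology: planetary set — G1 35T / G2 27T / G3 89T, arm = carrier (Willis)
ring teeth: 35 + 2·27 = 89
35(ω_sun−ω_arm) = −89(ω_ring−ω_arm),  ω_ring = 0, ω_sun = 1
35(1−ω_arm) = −89(0−ω_arm)  ⇒  124·ω_arm = 35  ⇒  ω_arm = 35/124
exact speed ratio = 35/124

35/124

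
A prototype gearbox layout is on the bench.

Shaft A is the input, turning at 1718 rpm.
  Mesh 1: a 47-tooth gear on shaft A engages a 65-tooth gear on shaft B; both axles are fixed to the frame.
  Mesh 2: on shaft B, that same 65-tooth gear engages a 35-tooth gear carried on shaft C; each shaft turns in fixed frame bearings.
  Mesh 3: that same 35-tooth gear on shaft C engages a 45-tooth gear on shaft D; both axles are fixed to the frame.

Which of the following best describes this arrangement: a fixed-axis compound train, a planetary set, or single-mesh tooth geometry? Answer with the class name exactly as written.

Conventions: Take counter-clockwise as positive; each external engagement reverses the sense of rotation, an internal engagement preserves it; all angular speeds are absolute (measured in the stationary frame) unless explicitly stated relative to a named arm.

fixed-axis compound train

class = fixed-axis compound train [3 meshes; 3 ratios multiply, 3 sense flips]
classification: fixed-axis compound train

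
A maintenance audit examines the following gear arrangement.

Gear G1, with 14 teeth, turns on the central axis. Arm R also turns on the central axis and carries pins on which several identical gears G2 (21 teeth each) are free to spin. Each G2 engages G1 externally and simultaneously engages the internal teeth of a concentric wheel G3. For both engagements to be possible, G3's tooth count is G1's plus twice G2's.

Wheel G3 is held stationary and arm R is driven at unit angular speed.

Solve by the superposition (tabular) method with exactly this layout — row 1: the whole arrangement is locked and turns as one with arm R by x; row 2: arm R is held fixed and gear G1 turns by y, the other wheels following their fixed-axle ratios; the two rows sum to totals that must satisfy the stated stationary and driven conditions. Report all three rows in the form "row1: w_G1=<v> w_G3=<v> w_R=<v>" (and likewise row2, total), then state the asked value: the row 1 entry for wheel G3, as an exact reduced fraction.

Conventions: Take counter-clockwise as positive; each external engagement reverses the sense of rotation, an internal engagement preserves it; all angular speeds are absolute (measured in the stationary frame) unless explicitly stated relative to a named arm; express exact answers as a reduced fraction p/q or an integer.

row1: w_G1=1 w_G3=1 w_R=1
row2: w_G1=4 w_G3=-1 w_R=0
total: w_G1=5 w_G3=0 w_R=1
asked value: 1

planetary set (14T centre, 21T on arm, 56T internal) — Willis relation
superposition row 1 [locked train]: every member turns x
superposition row 2 [arm held]: sun y, ring −(14/56)·y, arm 0
boundary: total ω_ring = x − (14/56)·y = 0 and total ω_arm = x = 1  ⇒  y = 4, x = 1
row 2 ring = −(14/56)·4 = -1
totals (row 1 + row 2): sun 1 + 4 = 5, ring 1 + (-1) = 0, arm 1 + 0 = 1
asked cell (row1, ring) = 1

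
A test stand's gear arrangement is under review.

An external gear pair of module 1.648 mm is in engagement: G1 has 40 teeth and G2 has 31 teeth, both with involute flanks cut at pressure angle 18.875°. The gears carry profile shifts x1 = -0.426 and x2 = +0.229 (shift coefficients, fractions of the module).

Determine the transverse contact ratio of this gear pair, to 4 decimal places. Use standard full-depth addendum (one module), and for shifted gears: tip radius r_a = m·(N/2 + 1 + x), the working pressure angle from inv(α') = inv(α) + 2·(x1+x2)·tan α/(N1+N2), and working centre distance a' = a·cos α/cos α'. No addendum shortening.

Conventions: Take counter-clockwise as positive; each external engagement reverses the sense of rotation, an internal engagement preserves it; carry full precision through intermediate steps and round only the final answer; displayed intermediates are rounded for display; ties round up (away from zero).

topology: single-mesh involute geometry — m = 1.648, 40T/31T pair
base radii: r_b1 = 31.187629, r_b2 = 24.170412
tip radii: r_a1 = 33.905952, r_a2 = 27.569392
inv(α') = inv(18.875°) + 2·(-0.426+0.229)·tan α/(40+31) = 0.01056098  ⇒  α' = 17.89105°
a' = a·cos α / cos α' = 58.5040·cos 18.875°/cos 17.89105° = 58.171054
action lengths: √(r_a1²−r_b1²) = 13.302082, √(r_a2²−r_b2²) = 13.261317
base pitch p_b = π·m·cos α = 4.898941
CR = (13.302082 + 13.261317 − 58.171054·sin 17.89105°)/4.898941 = 1.774422
contact ratio ≈ 1.7744

1.7744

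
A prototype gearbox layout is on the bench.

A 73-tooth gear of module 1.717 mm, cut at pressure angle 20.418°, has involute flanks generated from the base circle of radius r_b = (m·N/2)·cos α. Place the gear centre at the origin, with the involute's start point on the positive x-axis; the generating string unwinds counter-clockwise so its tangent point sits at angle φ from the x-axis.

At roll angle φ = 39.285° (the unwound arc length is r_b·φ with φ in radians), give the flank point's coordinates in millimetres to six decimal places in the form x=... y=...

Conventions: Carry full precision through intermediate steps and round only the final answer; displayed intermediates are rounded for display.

recognized (one wheel, involute flank): single-mesh tooth geometry, m = 1.717, N = 73
pitch radius r_p = m·N/2 = 1.717·73/2 = 62.670500
base radius r_b = r_p·cos α = 62.670500·cos 20.418° = 58.733065
roll angle φ = 39.285° = 0.68565260 rad
x = r_b·(cos φ + φ·sin φ) = 70.958137
y = r_b·(sin φ − φ·cos φ) = 6.018908

x=70.958137 y=6.018908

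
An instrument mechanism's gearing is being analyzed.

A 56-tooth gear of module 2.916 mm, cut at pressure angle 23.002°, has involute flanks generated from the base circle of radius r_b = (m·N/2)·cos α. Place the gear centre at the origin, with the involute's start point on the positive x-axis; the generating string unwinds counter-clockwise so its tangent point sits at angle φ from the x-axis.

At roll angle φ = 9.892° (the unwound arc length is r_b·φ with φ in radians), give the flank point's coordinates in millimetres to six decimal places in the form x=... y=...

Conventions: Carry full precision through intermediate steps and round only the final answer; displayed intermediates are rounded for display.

x=76.268037 y=0.128539

topology: single-mesh involute geometry — m = 2.916, N = 56
pitch radius r_p = m·N/2 = 2.916·56/2 = 81.648000
base radius r_b = r_p·cos α = 81.648000·cos 23.002° = 75.156267
roll angle φ = 9.892° = 0.17264797 rad
x = r_b·(cos φ + φ·sin φ) = 76.268037
y = r_b·(sin φ − φ·cos φ) = 0.128539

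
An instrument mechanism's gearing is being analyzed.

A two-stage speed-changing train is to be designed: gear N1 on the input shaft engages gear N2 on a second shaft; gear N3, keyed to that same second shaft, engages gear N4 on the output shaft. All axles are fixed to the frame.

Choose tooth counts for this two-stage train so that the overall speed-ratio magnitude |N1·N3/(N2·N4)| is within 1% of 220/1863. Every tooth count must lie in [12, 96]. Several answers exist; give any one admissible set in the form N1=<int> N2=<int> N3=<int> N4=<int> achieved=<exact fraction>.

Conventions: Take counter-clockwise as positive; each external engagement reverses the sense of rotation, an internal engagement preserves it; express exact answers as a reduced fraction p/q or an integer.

design class (target 220/1863): fixed-axis compound train
target = 220/1863 in lowest terms: an exact hit needs N1·N3 = k·220 and N2·N4 = k·1863 for one integer k, every count in [12, 96]; additionally prefer no 1:1 stage (N1 ≠ N2, N3 ≠ N4)
k = 1: no 1:1-free in-range split of k·220 and k·1863 into factor pairs; take k = 2
k = 2: N1·N3 = 440 = 20·22, N2·N4 = 3726 = 46·81
achieved = 20·22/(46·81) = 220/1863; |achieved − target| = 0 ≤ 11/9315 ✓

N1=20 N2=46 N3=22 N4=81 achieved=220/1863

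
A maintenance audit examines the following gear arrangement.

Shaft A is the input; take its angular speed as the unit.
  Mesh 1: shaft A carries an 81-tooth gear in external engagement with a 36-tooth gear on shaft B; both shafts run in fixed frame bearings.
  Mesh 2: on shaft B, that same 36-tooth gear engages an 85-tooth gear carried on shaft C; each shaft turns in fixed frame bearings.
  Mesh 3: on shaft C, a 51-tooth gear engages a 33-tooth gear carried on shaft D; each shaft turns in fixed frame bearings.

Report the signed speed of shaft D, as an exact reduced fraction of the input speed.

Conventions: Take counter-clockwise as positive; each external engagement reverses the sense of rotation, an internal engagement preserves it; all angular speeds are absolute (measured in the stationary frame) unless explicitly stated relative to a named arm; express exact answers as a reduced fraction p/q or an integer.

-81/55

3-mesh fixed-axis compound train (all bearings frame-fixed)
mesh 1 [81T→36T]: |ω|/ω_in = 1×81/36 = 9/4, sense flips to −
mesh 2 [36T→85T]: |ω|/ω_in = (9/4)×36/85 = 81/85, sense flips to +
mesh 3 [51T→33T]: |ω|/ω_in = (81/85)×51/33 = 81/55, sense flips to −
signed output speed (× input speed) = -81/55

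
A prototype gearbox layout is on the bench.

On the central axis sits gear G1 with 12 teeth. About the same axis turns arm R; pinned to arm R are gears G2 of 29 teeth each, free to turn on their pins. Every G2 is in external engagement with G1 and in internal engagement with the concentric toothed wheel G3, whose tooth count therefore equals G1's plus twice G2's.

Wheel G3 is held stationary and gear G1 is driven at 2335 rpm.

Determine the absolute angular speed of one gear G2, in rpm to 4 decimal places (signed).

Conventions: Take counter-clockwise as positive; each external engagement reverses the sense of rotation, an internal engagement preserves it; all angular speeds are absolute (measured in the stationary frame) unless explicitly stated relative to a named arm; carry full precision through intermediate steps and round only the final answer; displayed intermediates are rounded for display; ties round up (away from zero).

topology: planetary set — G1 12T / G2 29T / G3 70T, arm = carrier (Willis)
normalise by the input: solve with ω_sun = 1, then scale by 2335 rpm
ring teeth: 12 + 2·29 = 70
12(ω_sun−ω_arm) = −70(ω_ring−ω_arm),  ω_ring = 0, ω_sun = 1
12(1−ω_arm) = −70(0−ω_arm)  ⇒  82·ω_arm = 12  ⇒  ω_arm = 6/41
sun–planet mesh: 12·(1−6/41) = −29·(ω_p−ω_arm)  ⇒  ω_p−ω_arm = -420/1189
ω_p = 6/41 − 420/1189 = -6/29
scale: ω_p = -6/29 × 2335 rpm = -483.1034 rpm

-483.1034 rpm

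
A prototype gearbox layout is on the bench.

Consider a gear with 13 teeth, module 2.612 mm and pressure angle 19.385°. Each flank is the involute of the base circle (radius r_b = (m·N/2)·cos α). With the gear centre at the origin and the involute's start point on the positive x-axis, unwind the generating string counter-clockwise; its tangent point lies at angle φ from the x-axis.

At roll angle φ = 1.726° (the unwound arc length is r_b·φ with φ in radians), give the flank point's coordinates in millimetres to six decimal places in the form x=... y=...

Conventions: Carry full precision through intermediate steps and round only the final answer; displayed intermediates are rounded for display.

recognized (one wheel, involute flank): single-mesh tooth geometry, m = 2.612, N = 13
pitch radius r_p = m·N/2 = 2.612·13/2 = 16.978000
base radius r_b = r_p·cos α = 16.978000·cos 19.385° = 16.015510
roll angle φ = 1.726° = 0.03012438 rad
x = r_b·(cos φ + φ·sin φ) = 16.022775
y = r_b·(sin φ − φ·cos φ) = 0.000146

x=16.022775 y=0.000146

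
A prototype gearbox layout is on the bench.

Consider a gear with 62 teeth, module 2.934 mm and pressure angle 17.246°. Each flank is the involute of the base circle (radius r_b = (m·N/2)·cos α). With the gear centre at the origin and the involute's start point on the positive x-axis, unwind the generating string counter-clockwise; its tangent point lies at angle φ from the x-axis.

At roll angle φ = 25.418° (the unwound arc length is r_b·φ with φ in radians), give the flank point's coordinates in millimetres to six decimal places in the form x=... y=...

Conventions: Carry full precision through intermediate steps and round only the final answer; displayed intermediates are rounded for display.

x=94.996519 y=2.478605

single-mesh involute tooth geometry (62T wheel at module 2.934)
pitch radius r_p = m·N/2 = 2.934·62/2 = 90.954000
base radius r_b = r_p·cos α = 90.954000·cos 17.246° = 86.864767
roll angle φ = 25.418° = 0.44362779 rad
x = r_b·(cos φ + φ·sin φ) = 94.996519
y = r_b·(sin φ − φ·cos φ) = 2.478605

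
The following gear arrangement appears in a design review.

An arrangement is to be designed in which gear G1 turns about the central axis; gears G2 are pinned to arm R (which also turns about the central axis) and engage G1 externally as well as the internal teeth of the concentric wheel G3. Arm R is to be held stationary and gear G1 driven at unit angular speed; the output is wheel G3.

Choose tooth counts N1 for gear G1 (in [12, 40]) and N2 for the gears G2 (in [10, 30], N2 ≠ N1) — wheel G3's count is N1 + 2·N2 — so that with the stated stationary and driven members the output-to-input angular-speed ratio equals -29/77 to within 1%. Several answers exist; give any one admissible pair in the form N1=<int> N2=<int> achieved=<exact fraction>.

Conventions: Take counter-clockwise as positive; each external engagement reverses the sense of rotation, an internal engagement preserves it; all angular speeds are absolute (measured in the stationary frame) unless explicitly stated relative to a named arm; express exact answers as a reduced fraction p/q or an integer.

N1=29 N2=24 achieved=-29/77

topology: planetary set — design target -29/77, arm = carrier (Willis)
Willis with ω_arm = 0: ω_ring/ω_sun = −N1/N3; set equal to -29/77  ⇒  N3/N1 = −1/(-29/77) = 77/29
N3 = N1 + 2·N2  ⇒  N2/N1 = (N3/N1 − 1)/2 = (77/29 − 1)/2 = 24/29
smallest multiple with N1 ≥ 12 and N2 ≥ 10: k = 1  ⇒  N1 = 1·29 = 29, N2 = 1·24 = 24 (N1 ≤ 40, N2 ≤ 30, N2 ≠ N1 ✓), N3 = 29 + 2·24 = 77
check: −N1/N3 with N1 = 29, N3 = 77 gives -29/77; |achieved − target| = 0 ≤ 29/7700 ✓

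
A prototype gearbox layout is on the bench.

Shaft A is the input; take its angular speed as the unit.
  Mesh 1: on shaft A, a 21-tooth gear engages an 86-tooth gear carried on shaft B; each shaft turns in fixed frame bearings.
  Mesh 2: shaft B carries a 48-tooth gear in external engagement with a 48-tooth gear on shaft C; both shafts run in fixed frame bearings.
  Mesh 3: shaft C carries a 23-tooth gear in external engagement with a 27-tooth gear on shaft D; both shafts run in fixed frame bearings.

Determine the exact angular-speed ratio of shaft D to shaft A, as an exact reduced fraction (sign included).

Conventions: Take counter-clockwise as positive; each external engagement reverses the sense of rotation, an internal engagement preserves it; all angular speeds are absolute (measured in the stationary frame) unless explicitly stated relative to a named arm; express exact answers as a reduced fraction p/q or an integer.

-161/774

class = fixed-axis compound train [3 meshes; 3 ratios multiply, 3 sense flips]
mesh 1 [21T→86T]: running ratio 21/86, sense −
mesh 2 [48T→48T]: running ratio 21/86, sense +
mesh 3 [23T→27T]: running ratio 161/774, sense −
ω_out/ω_in = -161/774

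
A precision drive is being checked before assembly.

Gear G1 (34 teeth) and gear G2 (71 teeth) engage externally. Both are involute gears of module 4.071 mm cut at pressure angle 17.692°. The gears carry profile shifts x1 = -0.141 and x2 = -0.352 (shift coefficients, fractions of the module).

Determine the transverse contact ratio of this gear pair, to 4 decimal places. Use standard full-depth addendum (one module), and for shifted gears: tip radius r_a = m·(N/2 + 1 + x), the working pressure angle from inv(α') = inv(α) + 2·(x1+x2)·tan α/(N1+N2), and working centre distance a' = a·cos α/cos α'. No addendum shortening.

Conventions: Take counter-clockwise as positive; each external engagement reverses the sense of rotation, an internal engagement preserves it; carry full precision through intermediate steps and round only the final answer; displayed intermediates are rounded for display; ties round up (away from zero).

single-mesh involute tooth geometry (34T engaging 71T at module 4.071)
base radii: r_b1 = 65.933780, r_b2 = 137.685247
tip radii: r_a1 = 72.703989, r_a2 = 147.158508
inv(α') = inv(17.692°) + 2·(-0.141-0.352)·tan α/(34+71) = 0.00720778  ⇒  α' = 15.79880°
a' = a·cos α / cos α' = 213.7275·cos 17.692°/cos 15.79880° = 211.612984
action lengths: √(r_a1²−r_b1²) = 30.636687, √(r_a2²−r_b2²) = 51.946118
base pitch p_b = π·m·cos α = 12.184534
CR = (30.636687 + 51.946118 − 211.612984·sin 15.79880°)/12.184534 = 2.049240
contact ratio ≈ 2.0492

2.0492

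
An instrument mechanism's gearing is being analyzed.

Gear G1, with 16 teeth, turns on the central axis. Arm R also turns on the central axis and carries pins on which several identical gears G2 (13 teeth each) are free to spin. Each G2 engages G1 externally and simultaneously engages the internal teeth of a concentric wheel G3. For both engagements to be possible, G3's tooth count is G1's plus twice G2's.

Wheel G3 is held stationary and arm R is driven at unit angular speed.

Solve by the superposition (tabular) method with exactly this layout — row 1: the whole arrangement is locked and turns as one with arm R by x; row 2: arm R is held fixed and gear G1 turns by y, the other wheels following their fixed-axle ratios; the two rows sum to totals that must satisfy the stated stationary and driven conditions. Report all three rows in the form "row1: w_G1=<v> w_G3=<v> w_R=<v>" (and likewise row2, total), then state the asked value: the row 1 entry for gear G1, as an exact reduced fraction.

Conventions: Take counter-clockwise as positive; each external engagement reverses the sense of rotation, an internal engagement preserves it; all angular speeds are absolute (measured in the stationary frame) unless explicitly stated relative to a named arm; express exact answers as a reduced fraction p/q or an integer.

planetary set (16T centre, 13T on arm, 42T internal) — Willis relation
superposition row 1 [locked train]: every member turns x
superposition row 2 [arm held]: sun y, ring −(16/42)·y, arm 0
boundary: total ω_ring = x − (16/42)·y = 0 and total ω_arm = x = 1  ⇒  y = 21/8, x = 1
row 2 ring = −(16/42)·21/8 = -1
totals (row 1 + row 2): sun 1 + 21/8 = 29/8, ring 1 + (-1) = 0, arm 1 + 0 = 1
asked cell (row1, sun) = 1

row1: w_G1=1 w_G3=1 w_R=1
row2: w_G1=21/8 w_G3=-1 w_R=0
total: w_G1=29/8 w_G3=0 w_R=1
asked value: 1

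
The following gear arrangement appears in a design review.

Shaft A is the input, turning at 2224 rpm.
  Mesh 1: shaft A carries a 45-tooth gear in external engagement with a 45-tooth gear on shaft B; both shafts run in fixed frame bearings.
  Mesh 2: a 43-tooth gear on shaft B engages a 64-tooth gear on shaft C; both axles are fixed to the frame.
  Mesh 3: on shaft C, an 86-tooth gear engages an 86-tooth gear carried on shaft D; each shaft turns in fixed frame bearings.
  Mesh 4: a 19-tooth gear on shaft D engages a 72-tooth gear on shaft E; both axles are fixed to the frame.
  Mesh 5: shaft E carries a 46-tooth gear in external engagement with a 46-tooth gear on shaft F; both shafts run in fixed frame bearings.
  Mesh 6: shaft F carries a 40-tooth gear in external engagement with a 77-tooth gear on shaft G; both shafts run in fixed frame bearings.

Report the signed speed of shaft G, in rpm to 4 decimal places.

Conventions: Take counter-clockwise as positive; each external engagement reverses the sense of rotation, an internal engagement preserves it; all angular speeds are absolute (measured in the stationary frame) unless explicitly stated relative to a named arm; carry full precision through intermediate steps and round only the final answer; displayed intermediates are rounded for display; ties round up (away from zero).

recognized (7 fixed axles, 6 meshes): fixed-axis compound train
mesh 1 [45T→45T]: ω = 2224.0000×45/45 = 2224.0000 rpm, sense flips to −
mesh 2 [43T→64T]: ω = 2224.0000×43/64 = 1494.2500 rpm, sense flips to +
mesh 3 [86T→86T]: ω = 1494.2500×86/86 = 1494.2500 rpm, sense flips to −
mesh 4 [19T→72T]: ω = 1494.2500×19/72 = 394.3160 rpm, sense flips to +
mesh 5 [46T→46T]: ω = 394.3160×46/46 = 394.3160 rpm, sense flips to −
mesh 6 [40T→77T]: ω = 394.3160×40/77 = 204.8395 rpm, sense flips to +
signed output speed = +204.8395 rpm

+204.8395 rpm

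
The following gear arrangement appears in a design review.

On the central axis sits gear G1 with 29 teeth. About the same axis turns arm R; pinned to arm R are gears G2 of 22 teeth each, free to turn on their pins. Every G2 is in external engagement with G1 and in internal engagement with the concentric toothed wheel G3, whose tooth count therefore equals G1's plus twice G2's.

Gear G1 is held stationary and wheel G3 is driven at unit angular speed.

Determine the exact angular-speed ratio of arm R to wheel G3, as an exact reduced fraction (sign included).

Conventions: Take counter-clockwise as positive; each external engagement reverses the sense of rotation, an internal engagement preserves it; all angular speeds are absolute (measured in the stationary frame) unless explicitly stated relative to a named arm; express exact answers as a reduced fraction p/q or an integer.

topology: planetary set — G1 29T / G2 22T / G3 73T, arm = carrier (Willis)
ring teeth: 29 + 2·22 = 73
29(ω_sun−ω_arm) = −73(ω_ring−ω_arm),  ω_sun = 0, ω_ring = 1
29(0−ω_arm) = −73(1−ω_arm)  ⇒  102·ω_arm = 73  ⇒  ω_arm = 73/102
ω_out/ω_in = 73/102

73/102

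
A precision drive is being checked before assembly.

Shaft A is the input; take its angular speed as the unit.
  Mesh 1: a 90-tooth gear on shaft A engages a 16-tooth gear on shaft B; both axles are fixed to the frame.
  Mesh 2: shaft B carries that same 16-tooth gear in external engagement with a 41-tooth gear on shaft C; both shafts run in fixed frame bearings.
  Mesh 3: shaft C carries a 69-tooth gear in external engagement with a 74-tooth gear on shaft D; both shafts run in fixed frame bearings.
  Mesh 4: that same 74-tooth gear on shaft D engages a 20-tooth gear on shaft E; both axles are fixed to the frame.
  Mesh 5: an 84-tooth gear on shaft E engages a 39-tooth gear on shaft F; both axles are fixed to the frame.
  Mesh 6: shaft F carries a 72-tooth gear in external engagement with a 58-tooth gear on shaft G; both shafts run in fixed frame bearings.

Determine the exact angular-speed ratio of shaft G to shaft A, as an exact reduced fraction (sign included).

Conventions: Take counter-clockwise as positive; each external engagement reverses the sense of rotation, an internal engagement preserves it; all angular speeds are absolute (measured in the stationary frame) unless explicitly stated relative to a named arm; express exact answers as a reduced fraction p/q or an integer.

class = fixed-axis compound train [6 meshes; 6 ratios multiply, 6 sense flips]
mesh 1 [90T→16T]: running ratio 45/8, sense −
mesh 2 [16T→41T]: running ratio 90/41, sense +
mesh 3 [69T→74T]: running ratio 3105/1517, sense −
mesh 4 [74T→20T]: running ratio 621/82, sense +
mesh 5 [84T→39T]: running ratio 8694/533, sense −
mesh 6 [72T→58T]: running ratio 312984/15457, sense +
ω_out/ω_in = 312984/15457

312984/15457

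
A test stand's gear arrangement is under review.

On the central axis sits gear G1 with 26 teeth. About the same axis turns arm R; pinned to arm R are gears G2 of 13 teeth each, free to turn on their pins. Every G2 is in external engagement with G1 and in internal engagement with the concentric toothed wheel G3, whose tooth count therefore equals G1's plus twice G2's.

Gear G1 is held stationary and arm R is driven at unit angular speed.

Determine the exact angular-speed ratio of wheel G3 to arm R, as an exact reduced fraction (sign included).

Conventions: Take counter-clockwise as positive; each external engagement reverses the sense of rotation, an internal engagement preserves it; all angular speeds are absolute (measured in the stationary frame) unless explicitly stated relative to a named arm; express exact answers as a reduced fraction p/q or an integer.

class = planetary set [G3 = 26+2·13 = 52; Willis about the carrier]
ring teeth: 26 + 2·13 = 52
26(ω_sun−ω_arm) = −52(ω_ring−ω_arm),  ω_sun = 0, ω_arm = 1
ω_ring = 1 − (26/52)(0−1) = 3/2
ω_out/ω_in = 3/2

3/2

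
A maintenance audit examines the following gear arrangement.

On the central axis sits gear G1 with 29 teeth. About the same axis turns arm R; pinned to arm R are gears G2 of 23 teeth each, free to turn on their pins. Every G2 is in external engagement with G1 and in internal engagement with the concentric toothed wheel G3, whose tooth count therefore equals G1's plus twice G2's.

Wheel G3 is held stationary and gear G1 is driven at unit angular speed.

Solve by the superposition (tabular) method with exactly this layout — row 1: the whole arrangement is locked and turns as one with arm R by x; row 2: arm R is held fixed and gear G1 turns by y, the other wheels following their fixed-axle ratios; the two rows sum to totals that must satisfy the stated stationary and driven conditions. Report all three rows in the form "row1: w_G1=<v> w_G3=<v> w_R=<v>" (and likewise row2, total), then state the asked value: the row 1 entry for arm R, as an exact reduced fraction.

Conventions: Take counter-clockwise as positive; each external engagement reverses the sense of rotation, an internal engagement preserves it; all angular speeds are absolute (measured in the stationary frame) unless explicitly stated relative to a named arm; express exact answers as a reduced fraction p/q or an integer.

class = planetary set [G3 = 29+2·23 = 75; Willis about the carrier]
row 1 — lock + rotate with arm: ω_sun = ω_ring = ω_arm = x
superposition row 2 [arm held]: sun y, ring −(29/75)·y, arm 0
boundary: total ω_ring = x − (29/75)·y = 0 and total ω_sun = x + y = 1  ⇒  y = 75/104, x = 29/104
row 2 ring = −(29/75)·75/104 = -29/104
totals (row 1 + row 2): sun 29/104 + 75/104 = 1, ring 29/104 + (-29/104) = 0, arm 29/104 + 0 = 29/104
asked cell (row1, arm) = 29/104

row1: w_G1=29/104 w_G3=29/104 w_R=29/104
row2: w_G1=75/104 w_G3=-29/104 w_R=0
total: w_G1=1 w_G3=0 w_R=29/104
asked value: 29/104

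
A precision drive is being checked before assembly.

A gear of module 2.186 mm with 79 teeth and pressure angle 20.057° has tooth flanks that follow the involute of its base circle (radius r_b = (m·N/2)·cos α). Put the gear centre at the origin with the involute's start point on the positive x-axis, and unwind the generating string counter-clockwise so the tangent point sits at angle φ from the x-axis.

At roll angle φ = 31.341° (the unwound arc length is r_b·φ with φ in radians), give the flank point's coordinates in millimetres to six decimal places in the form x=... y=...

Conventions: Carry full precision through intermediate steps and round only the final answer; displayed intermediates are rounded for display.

x=92.352102 y=4.294121

topology: single-mesh involute geometry — m = 2.186, N = 79
pitch radius r_p = m·N/2 = 2.186·79/2 = 86.347000
base radius r_b = r_p·cos α = 86.347000·cos 20.057° = 81.110219
roll angle φ = 31.341° = 0.54700364 rad
x = r_b·(cos φ + φ·sin φ) = 92.352102
y = r_b·(sin φ − φ·cos φ) = 4.294121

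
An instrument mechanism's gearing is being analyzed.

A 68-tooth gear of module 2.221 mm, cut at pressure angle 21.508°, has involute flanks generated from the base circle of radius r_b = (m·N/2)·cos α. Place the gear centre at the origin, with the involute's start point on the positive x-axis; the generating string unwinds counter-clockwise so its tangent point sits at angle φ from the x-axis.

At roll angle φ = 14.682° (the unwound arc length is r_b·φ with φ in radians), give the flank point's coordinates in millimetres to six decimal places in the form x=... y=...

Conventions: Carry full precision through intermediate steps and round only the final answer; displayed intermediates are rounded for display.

recognized (one wheel, involute flank): single-mesh tooth geometry, m = 2.221, N = 68
pitch radius r_p = m·N/2 = 2.221·68/2 = 75.514000
base radius r_b = r_p·cos α = 75.514000·cos 21.508° = 70.255687
roll angle φ = 14.682° = 0.25624924 rad
x = r_b·(cos φ + φ·sin φ) = 72.524583
y = r_b·(sin φ − φ·cos φ) = 0.391466

x=72.524583 y=0.391466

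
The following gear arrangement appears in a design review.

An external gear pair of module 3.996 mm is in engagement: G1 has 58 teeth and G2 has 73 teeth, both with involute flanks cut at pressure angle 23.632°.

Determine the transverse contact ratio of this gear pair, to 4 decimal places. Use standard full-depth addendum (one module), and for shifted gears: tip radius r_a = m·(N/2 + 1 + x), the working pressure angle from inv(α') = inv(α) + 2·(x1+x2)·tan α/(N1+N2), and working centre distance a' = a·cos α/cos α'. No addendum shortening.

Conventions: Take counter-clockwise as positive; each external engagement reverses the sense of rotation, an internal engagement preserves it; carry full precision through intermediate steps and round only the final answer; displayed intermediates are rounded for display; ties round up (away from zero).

1.6156

topology: single-mesh involute geometry — m = 3.996, 58T/73T pair
base radii: r_b1 = 106.165851, r_b2 = 133.622536
tip radii: r_a1 = 119.880000, r_a2 = 149.850000
no profile shift: α' = α, a' = a
action lengths: √(r_a1²−r_b1²) = 55.677882, √(r_a2²−r_b2²) = 67.823597
base pitch p_b = π·m·cos α = 11.501030
CR = (55.677882 + 67.823597 − 261.738000·sin 23.63200°)/11.501030 = 1.615593
contact ratio ≈ 1.6156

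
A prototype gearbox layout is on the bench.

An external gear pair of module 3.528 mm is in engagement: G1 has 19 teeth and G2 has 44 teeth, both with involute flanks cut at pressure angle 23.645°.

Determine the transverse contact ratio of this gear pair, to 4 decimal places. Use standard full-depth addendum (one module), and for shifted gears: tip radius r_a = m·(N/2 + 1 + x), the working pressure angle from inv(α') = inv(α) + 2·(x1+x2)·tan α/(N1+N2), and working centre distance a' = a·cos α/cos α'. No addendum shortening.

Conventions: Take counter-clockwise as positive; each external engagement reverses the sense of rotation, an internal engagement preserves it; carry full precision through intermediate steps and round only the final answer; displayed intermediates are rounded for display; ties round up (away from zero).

1.5030

recognized (one external pair, fixed centres): single-mesh tooth geometry, m = 3.528, N1 = 19, N2 = 44
base radii: r_b1 = 30.702265, r_b2 = 71.099983
tip radii: r_a1 = 37.044000, r_a2 = 81.144000
no profile shift: α' = α, a' = a
action lengths: √(r_a1²−r_b1²) = 20.727490, √(r_a2²−r_b2²) = 39.104235
base pitch p_b = π·m·cos α = 10.153054
CR = (20.727490 + 39.104235 − 111.132000·sin 23.64500°)/10.153054 = 1.503013
contact ratio ≈ 1.5030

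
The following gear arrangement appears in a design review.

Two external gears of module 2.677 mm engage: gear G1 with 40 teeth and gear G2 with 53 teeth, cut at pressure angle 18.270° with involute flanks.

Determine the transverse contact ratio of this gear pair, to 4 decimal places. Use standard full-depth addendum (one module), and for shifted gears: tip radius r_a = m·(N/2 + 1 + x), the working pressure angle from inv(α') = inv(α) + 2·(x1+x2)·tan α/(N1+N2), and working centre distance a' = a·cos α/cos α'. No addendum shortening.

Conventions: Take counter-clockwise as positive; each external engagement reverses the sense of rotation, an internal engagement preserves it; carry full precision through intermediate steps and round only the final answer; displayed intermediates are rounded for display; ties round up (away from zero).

1.8354

recognized (one external pair, fixed centres): single-mesh tooth geometry, m = 2.677, N1 = 40, N2 = 53
base radii: r_b1 = 50.841035, r_b2 = 67.364372
tip radii: r_a1 = 56.217000, r_a2 = 73.617500
no profile shift: α' = α, a' = a
action lengths: √(r_a1²−r_b1²) = 23.990419, √(r_a2²−r_b2²) = 29.691374
base pitch p_b = π·m·cos α = 7.986091
CR = (23.990419 + 29.691374 − 124.480500·sin 18.27000°)/7.986091 = 1.835409
contact ratio ≈ 1.8354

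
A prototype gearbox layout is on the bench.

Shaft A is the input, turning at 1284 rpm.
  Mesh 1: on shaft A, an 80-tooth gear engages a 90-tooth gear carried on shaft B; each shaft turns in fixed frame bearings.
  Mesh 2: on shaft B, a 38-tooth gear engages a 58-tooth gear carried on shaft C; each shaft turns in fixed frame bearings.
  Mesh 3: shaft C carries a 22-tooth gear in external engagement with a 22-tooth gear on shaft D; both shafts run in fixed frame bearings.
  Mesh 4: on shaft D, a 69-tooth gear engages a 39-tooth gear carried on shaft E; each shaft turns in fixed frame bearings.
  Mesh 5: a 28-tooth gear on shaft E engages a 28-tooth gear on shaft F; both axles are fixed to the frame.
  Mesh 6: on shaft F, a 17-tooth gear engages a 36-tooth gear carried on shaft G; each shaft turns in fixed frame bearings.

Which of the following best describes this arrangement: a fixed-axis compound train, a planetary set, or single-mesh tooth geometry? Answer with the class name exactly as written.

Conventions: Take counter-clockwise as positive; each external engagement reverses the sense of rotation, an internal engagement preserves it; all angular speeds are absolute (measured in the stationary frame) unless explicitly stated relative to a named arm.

class = fixed-axis compound train [6 meshes; 6 ratios multiply, 6 sense flips]
classification: fixed-axis compound train

fixed-axis compound train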